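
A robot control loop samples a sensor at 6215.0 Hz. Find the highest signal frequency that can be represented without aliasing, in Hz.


f_max = f_s/2 = 6215.0/2 = 3107.5000

3107.5000 Hz


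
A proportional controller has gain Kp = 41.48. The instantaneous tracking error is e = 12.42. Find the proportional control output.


u_P = Kp * e = 41.48 * 12.42 = 515.1816

515.1816


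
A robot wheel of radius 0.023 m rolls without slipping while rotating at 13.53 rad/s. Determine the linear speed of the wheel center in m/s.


v = omega * r = 13.53 * 0.023 = 0.3112

0.3112 m/s


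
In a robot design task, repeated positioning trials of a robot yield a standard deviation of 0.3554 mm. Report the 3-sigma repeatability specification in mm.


repeatability = 3*sigma = 3*0.3554 = 1.0662

1.0662 mm


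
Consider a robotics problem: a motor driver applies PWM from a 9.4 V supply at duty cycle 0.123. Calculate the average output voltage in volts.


V_avg = V_supply * D = 9.4*0.123 = 1.1562

1.1562 V


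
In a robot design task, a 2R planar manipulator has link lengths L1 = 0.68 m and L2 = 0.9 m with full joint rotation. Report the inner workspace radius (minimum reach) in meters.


r_min = |L1 - L2| = |0.68 - 0.9| = 0.2200

0.2200 m


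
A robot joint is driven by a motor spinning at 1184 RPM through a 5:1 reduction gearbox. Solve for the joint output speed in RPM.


omega_joint = omega_motor / N = 1184 / 5 = 236.8000

236.8000 RPM


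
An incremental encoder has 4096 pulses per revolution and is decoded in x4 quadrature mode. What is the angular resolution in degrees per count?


resolution = 360 / (PPR * 4) = 360 / 16384 = 0.0220

0.0220 degrees


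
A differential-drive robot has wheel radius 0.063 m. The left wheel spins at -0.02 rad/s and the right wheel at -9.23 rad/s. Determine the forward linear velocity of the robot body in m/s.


v = r*(wR + wL)/2 = 0.063*(-9.23 + -0.02)/2 = -0.2914

-0.2914 m/s


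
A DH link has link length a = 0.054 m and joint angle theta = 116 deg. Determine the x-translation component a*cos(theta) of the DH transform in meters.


a*cos(theta) = 0.054*cos(116 deg) = -0.0237

-0.0237 m


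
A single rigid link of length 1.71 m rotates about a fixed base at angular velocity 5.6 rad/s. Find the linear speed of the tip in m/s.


v = L*omega = 1.71 * 5.6 = 9.5760

9.5760 m/s


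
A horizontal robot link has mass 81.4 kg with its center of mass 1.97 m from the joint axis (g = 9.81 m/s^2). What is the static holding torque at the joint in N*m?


tau = m*g*L = 81.4 * 9.81 * 1.97 = 1573.1120

1573.1120 N*m


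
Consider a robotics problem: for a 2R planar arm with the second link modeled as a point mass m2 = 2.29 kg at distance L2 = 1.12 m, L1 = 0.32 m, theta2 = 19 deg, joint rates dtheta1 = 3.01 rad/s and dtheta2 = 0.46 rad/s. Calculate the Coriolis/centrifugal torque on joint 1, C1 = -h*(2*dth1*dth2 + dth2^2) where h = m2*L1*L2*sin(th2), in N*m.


h = m2*L1*L2*sin(th2) = 2.29*0.32*1.12*sin(19 deg) = 0.267206
C1 = -h*(2*3.01*0.46 + 0.46^2) = -0.267206*2.9808 = -0.7965

-0.7965 N*m


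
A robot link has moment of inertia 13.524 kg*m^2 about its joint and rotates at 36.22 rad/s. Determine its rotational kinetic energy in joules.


KE = (1/2)*I*omega^2 = 0.5*13.524*36.22^2 = 8870.9894

8870.9894 J


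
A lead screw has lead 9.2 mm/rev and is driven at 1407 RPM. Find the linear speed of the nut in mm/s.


v = lead * (RPM/60) = 9.2*1407/60 = 215.7400

215.7400 mm/s


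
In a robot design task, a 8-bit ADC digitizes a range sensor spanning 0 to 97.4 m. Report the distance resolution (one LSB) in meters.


res = range / 2^n = 97.4/2^8 = 97.4/256 = 0.3805

0.3805 m


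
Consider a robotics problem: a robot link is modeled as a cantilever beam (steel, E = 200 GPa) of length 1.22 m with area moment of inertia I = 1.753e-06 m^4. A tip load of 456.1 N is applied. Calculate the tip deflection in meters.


delta = F*L^3/(3*E*I) = 456.1*1.22^3/(3*2.000e+11*1.753e-06)
      = 828.2082728/1051800 = 7.8742e-04

7.8742e-04 m


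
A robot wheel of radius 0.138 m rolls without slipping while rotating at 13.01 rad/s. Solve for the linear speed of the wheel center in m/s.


v = omega * r = 13.01 * 0.138 = 1.7954

1.7954 m/s


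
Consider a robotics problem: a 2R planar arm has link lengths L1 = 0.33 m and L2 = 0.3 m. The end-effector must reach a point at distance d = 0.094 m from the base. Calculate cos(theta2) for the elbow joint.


cos(th2) = (d^2 - L1^2 - L2^2)/(2*L1*L2) = (0.094^2 - 0.33^2 - 0.3^2)/(2*0.33*0.3) = -0.9599

-0.9599


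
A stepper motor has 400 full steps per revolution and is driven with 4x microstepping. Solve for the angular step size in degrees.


step = 360/(400*4) = 360/1600 = 0.2250

0.2250 degrees


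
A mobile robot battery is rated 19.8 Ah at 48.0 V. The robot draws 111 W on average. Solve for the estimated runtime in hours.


E = 19.8*48.0 = 950.4000 Wh
t = E/P = 950.4000/111 = 8.5622

8.5622 hours


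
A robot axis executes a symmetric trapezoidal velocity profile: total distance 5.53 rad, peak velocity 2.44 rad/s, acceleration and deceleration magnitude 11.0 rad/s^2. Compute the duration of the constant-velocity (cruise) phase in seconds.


t_acc = v/a = 0.221818 s, d_acc = v^2/(2a) = 0.270618 rad each
d_cruise = 5.53 - 2*0.270618 = 4.988764 rad
t_cruise = d_cruise/v = 4.988764/2.44 = 2.0446

2.0446 s


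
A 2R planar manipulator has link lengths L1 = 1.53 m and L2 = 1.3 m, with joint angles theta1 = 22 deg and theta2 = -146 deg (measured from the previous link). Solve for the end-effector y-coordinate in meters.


y = L1*sin(th1) + L2*sin(th1+th2) = 1.53*sin(22 deg) + 1.3*sin(-124 deg) = -0.5046

-0.5046 m


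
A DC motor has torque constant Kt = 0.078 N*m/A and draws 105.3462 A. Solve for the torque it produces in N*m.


tau = Kt * I = 0.078*105.3462 = 8.2170

8.2170 N*m


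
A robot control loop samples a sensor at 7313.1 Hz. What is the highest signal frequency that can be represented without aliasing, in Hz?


f_max = f_s/2 = 7313.1/2 = 3656.5500

3656.5500 Hz


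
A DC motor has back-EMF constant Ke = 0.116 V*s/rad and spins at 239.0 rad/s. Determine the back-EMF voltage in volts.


V_emf = Ke * omega = 0.116*239.0 = 27.7240

27.7240 V


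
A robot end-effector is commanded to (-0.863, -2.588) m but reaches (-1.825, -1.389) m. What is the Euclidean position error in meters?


dx = -1.825 - (-0.863) = -0.9620, dy = -1.389 - (-2.588) = 1.1990
err = sqrt(0.925444 + 1.437601) = 1.5372

1.5372 m


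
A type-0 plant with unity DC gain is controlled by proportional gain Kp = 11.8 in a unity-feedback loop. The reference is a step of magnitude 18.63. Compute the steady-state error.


e_ss = R/(1 + Kp) = 18.63/(1 + 11.8) = 18.63/12.8000 = 1.4555

1.4555


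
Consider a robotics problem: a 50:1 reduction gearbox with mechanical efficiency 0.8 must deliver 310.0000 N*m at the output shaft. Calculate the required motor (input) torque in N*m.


tau_in = tau_out / (N * eta) = 310.0000 / (50 * 0.8) = 7.7500

7.7500 N*m


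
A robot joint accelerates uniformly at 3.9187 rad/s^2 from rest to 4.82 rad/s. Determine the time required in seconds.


t = delta_omega / alpha = 4.82 / 3.9187 = 1.2300

1.2300 s


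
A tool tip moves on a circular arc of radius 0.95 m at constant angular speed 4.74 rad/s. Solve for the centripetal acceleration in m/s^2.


a_c = omega^2 * r = 4.74^2 * 0.95 = 21.3442

21.3442 m/s^2


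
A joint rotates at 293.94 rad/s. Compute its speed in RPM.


RPM = 293.94 * 60/(2*pi) = 2806.9202

2806.9202 RPM


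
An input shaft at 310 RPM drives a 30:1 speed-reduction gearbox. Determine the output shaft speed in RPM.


omega_out = omega_in / N = 310 / 30 = 10.3333

10.3333 RPM


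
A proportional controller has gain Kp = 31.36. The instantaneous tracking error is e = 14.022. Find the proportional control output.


u_P = Kp * e = 31.36 * 14.022 = 439.7299

439.7299


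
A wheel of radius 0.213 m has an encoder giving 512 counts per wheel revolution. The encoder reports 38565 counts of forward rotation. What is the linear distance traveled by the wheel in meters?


revs = 38565/512 = 75.322266
d = revs * 2*pi*r = 75.322266 * 2*pi*0.213 = 100.8052

100.8052 m


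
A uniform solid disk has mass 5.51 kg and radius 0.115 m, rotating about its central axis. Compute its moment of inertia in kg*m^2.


I = (1/2)*m*R^2 = 0.5*5.51*0.115^2 = 0.0364

0.0364 kg*m^2


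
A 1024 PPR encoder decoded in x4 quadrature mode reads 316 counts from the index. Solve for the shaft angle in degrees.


angle = counts * 360 / (PPR*4) = 316 * 360 / 4096 = 27.7734

27.7734 degrees


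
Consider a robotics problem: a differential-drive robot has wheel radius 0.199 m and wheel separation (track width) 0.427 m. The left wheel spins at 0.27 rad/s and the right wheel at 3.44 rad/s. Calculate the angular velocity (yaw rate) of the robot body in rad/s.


omega = r*(wR - wL)/L = 0.199*(3.44 - (0.27))/0.427 = 1.4774

1.4774 rad/s


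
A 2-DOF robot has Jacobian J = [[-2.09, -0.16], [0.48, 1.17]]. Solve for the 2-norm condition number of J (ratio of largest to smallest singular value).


JJ^T eigenvalues: trace(JJ^T) = 5.9930, det(JJ^T) = det(J)^2 = 5.60979225
s_max^2 = (5.9930 + sqrt(13.47688000))/2 = 4.83204352
s_min^2 = (5.9930 - sqrt(13.47688000))/2 = 1.16095648
kappa = s_max/s_min = sqrt(4.83204352/1.16095648) = 2.0401

2.0401


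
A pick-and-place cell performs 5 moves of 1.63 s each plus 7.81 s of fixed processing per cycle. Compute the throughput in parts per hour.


T_cycle = 5*1.63 + 7.81 = 15.9600 s
rate = 3600/T = 225.5639

225.5639 parts/hour


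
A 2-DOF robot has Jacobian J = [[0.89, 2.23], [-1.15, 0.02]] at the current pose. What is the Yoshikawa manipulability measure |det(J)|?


det(J) = 0.89*0.02 - (2.23)*(-1.15) = 2.5823
|det(J)| = 2.5823

2.5823


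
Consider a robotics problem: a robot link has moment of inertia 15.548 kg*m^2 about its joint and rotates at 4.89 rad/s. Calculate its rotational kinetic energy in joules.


KE = (1/2)*I*omega^2 = 0.5*15.548*4.89^2 = 185.8927

185.8927 J


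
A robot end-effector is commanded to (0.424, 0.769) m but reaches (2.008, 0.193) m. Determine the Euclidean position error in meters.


dx = 2.008 - (0.424) = 1.5840, dy = 0.193 - (0.769) = -0.5760
err = sqrt(2.509056 + 0.331776) = 1.6855

1.6855 m


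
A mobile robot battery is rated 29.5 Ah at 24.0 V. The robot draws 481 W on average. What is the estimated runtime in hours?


E = 29.5*24.0 = 708.0000 Wh
t = E/P = 708.0000/481 = 1.4719

1.4719 hours


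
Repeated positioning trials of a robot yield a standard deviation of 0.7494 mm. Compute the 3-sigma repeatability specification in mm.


repeatability = 3*sigma = 3*0.7494 = 2.2482

2.2482 mm


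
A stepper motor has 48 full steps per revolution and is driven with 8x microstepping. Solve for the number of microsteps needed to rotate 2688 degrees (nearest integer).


step_size = 360/(48*8) = 360/384 = 0.937500 deg
n = 2688/(360/384) = 2688*384/360 = 2867.2000 -> 2867

2867 steps


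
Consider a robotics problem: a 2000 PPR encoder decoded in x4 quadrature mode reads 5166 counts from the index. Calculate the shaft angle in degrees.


angle = counts * 360 / (PPR*4) = 5166 * 360 / 8000 = 232.4700

232.4700 degrees


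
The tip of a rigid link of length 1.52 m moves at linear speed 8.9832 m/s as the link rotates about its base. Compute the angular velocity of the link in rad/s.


omega = v / L = 8.9832 / 1.52 = 5.9100

5.9100 rad/s


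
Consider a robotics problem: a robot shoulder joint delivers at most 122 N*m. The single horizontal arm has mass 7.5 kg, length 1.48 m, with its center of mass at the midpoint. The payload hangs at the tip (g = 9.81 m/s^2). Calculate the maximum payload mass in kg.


tau_arm = m_arm*g*(L/2) = 7.5*9.81*1.48/2 = 54.4455 N*m
tau_payload = tau_max - tau_arm = 122 - 54.4455 = 67.5545
m_payload = tau_payload / (g*L) = 67.5545 / (9.81*1.48) = 4.6529

4.6529 kg


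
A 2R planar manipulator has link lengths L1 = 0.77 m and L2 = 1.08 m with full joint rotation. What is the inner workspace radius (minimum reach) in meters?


r_min = |L1 - L2| = |0.77 - 1.08| = 0.3100

0.3100 m


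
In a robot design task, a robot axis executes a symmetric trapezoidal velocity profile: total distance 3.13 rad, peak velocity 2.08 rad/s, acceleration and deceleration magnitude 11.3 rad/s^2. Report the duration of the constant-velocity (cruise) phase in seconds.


t_acc = v/a = 0.184071 s, d_acc = v^2/(2a) = 0.191434 rad each
d_cruise = 3.13 - 2*0.191434 = 2.747132 rad
t_cruise = d_cruise/v = 2.747132/2.08 = 1.3207

1.3207 s


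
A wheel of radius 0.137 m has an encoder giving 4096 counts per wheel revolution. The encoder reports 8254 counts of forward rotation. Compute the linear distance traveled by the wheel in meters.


revs = 8254/4096 = 2.015137
d = revs * 2*pi*r = 2.015137 * 2*pi*0.137 = 1.7346

1.7346 m


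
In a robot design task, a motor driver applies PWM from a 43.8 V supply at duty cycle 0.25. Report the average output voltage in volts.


V_avg = V_supply * D = 43.8*0.25 = 10.9500

10.9500 V


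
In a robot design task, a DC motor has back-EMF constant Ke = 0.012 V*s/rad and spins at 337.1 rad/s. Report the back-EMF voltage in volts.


V_emf = Ke * omega = 0.012*337.1 = 4.0452

4.0452 V


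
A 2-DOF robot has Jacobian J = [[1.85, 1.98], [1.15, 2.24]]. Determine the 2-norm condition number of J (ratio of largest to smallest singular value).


JJ^T eigenvalues: trace(JJ^T) = 13.6830, det(JJ^T) = det(J)^2 = 3.48568900
s_max^2 = (13.6830 + sqrt(173.28173300))/2 = 13.42332598
s_min^2 = (13.6830 - sqrt(173.28173300))/2 = 0.25967402
kappa = s_max/s_min = sqrt(13.42332598/0.25967402) = 7.1898

7.1898


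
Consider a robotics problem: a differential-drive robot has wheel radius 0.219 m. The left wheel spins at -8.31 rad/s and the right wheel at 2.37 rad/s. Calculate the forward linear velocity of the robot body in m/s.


v = r*(wR + wL)/2 = 0.219*(2.37 + -8.31)/2 = -0.6504

-0.6504 m/s


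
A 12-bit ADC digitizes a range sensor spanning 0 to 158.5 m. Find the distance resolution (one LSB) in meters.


res = range / 2^n = 158.5/2^12 = 158.5/4096 = 0.0387

0.0387 m


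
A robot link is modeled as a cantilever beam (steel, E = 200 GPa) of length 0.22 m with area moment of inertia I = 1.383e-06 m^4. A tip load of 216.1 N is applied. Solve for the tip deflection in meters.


delta = F*L^3/(3*E*I) = 216.1*0.22^3/(3*2.000e+11*1.383e-06)
      = 2.3010328/829800 = 2.7730e-06

2.7730e-06 m


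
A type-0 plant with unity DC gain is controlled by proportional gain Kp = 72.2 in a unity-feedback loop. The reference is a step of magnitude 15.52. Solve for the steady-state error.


e_ss = R/(1 + Kp) = 15.52/(1 + 72.2) = 15.52/73.2000 = 0.2120

0.2120


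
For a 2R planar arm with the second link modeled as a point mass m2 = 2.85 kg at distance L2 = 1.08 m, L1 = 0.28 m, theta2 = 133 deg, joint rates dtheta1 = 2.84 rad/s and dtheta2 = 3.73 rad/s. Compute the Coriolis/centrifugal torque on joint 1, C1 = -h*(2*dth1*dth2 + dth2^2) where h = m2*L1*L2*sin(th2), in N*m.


h = m2*L1*L2*sin(th2) = 2.85*0.28*1.08*sin(133 deg) = 0.630310
C1 = -h*(2*2.84*3.73 + 3.73^2) = -0.630310*35.0993 = -22.1234

-22.1234 N*m


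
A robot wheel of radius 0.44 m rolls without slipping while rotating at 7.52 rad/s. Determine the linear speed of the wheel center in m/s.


v = omega * r = 7.52 * 0.44 = 3.3088

3.3088 m/s


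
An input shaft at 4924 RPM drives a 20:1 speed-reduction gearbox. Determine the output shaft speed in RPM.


omega_out = omega_in / N = 4924 / 20 = 246.2000

246.2000 RPM


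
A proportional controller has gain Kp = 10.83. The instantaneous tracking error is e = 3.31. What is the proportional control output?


u_P = Kp * e = 10.83 * 3.31 = 35.8473

35.8473


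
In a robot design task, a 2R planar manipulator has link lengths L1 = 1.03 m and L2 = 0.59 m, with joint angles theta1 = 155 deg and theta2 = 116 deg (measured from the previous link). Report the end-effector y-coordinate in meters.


y = L1*sin(th1) + L2*sin(th1+th2) = 1.03*sin(155 deg) + 0.59*sin(271 deg) = -0.1546

-0.1546 m


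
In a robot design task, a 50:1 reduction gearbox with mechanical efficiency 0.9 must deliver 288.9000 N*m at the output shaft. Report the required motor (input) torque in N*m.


tau_in = tau_out / (N * eta) = 288.9000 / (50 * 0.9) = 6.4200

6.4200 N*m


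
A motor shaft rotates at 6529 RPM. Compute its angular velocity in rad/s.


omega = 6529 * 2*pi/60 = 683.7153

683.7153 rad/s


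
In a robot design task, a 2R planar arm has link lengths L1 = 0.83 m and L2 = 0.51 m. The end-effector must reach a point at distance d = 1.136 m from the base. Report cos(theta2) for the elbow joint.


cos(th2) = (d^2 - L1^2 - L2^2)/(2*L1*L2) = (1.136^2 - 0.83^2 - 0.51^2)/(2*0.83*0.51) = 0.4034

0.4034


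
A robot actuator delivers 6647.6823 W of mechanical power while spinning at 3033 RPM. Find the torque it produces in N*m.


omega = 3033 * 2*pi/60 = 317.615017 rad/s
tau = P / omega = 6647.6823 / 317.615017 = 20.9300

20.9300 N*m


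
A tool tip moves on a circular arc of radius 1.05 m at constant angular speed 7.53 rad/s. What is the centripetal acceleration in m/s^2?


a_c = omega^2 * r = 7.53^2 * 1.05 = 59.5359

59.5359 m/s^2


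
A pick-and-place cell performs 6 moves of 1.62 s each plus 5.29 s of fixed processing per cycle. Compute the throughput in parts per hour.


T_cycle = 6*1.62 + 5.29 = 15.0100 s
rate = 3600/T = 239.8401

239.8401 parts/hour


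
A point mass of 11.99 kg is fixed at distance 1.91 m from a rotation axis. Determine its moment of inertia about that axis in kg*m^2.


I = m*r^2 = 11.99*1.91^2 = 43.7407

43.7407 kg*m^2


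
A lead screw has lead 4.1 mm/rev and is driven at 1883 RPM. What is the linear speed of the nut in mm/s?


v = lead * (RPM/60) = 4.1*1883/60 = 128.6717

128.6717 mm/s


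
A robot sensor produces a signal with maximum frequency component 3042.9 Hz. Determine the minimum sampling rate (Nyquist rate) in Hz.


f_s,min = 2*f_max = 2*3042.9 = 6085.8000

6085.8000 Hz


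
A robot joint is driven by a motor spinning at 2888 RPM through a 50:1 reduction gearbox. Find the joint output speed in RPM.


omega_joint = omega_motor / N = 2888 / 50 = 57.7600

57.7600 RPM


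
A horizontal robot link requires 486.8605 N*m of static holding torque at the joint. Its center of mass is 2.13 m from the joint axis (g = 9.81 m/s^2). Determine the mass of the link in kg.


m = tau / (g*L) = 486.8605 / (9.81 * 2.13) = 23.3000

23.3000 kg


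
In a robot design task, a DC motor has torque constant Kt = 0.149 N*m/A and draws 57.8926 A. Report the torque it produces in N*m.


tau = Kt * I = 0.149*57.8926 = 8.6260

8.6260 N*m


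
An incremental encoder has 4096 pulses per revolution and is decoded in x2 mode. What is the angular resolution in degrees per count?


resolution = 360 / (PPR * 2) = 360 / 8192 = 0.0439

0.0439 degrees


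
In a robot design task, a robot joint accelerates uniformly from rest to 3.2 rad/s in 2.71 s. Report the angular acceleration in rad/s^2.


alpha = delta_omega / t = 3.2 / 2.71 = 1.1808

1.1808 rad/s^2


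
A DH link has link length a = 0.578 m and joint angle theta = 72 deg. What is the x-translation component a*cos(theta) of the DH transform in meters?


a*cos(theta) = 0.578*cos(72 deg) = 0.1786

0.1786 m


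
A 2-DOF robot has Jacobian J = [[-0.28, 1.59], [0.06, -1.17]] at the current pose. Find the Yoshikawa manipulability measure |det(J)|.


det(J) = -0.28*-1.17 - (1.59)*(0.06) = 0.2322
|det(J)| = 0.2322

0.2322


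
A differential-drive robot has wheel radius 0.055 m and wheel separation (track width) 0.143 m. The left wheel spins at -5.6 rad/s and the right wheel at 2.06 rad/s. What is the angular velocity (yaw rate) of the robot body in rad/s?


omega = r*(wR - wL)/L = 0.055*(2.06 - (-5.6))/0.143 = 2.9462

2.9462 rad/s


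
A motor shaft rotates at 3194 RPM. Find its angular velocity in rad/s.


omega = 3194 * 2*pi/60 = 334.4749

334.4749 rad/s


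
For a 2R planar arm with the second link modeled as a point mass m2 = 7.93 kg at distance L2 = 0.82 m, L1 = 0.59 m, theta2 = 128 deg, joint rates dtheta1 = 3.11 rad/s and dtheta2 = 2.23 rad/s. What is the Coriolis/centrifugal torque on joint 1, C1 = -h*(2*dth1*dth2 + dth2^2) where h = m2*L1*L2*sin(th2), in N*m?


h = m2*L1*L2*sin(th2) = 7.93*0.59*0.82*sin(128 deg) = 3.023230
C1 = -h*(2*3.11*2.23 + 2.23^2) = -3.023230*18.8435 = -56.9682

-56.9682 N*m


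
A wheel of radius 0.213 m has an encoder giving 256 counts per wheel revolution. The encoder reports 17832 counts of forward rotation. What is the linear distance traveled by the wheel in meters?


revs = 17832/256 = 69.656250
d = revs * 2*pi*r = 69.656250 * 2*pi*0.213 = 93.2222

93.2222 m


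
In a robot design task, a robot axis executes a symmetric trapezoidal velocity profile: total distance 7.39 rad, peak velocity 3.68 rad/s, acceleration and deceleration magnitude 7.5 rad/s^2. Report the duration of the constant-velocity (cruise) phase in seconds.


t_acc = v/a = 0.490667 s, d_acc = v^2/(2a) = 0.902827 rad each
d_cruise = 7.39 - 2*0.902827 = 5.584346 rad
t_cruise = d_cruise/v = 5.584346/3.68 = 1.5175

1.5175 s


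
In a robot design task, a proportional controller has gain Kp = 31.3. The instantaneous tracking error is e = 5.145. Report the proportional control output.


u_P = Kp * e = 31.3 * 5.145 = 161.0385

161.0385


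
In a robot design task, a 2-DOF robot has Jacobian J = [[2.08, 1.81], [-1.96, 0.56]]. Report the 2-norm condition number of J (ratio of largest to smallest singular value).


JJ^T eigenvalues: trace(JJ^T) = 11.7577, det(JJ^T) = det(J)^2 = 22.20671376
s_max^2 = (11.7577 + sqrt(49.41665425))/2 = 9.39369901
s_min^2 = (11.7577 - sqrt(49.41665425))/2 = 2.36400099
kappa = s_max/s_min = sqrt(9.39369901/2.36400099) = 1.9934

1.9934


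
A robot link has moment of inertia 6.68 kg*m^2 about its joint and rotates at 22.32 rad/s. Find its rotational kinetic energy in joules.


KE = (1/2)*I*omega^2 = 0.5*6.68*22.32^2 = 1663.9292

1663.9292 J


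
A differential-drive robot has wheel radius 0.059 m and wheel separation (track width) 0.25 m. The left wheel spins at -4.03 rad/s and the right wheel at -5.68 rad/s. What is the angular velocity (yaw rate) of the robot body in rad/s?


omega = r*(wR - wL)/L = 0.059*(-5.68 - (-4.03))/0.25 = -0.3894

-0.3894 rad/s


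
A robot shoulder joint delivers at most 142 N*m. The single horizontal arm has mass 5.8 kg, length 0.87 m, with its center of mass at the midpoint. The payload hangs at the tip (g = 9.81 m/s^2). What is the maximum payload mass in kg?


tau_arm = m_arm*g*(L/2) = 5.8*9.81*0.87/2 = 24.7506 N*m
tau_payload = tau_max - tau_arm = 142 - 24.7506 = 117.2494
m_payload = tau_payload / (g*L) = 117.2494 / (9.81*0.87) = 13.7380

13.7380 kg


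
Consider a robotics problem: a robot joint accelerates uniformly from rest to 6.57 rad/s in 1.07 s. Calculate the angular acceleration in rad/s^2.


alpha = delta_omega / t = 6.57 / 1.07 = 6.1402

6.1402 rad/s^2


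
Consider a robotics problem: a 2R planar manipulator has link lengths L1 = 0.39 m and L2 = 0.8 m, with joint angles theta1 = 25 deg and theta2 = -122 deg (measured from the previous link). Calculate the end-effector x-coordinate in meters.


x = L1*cos(th1) + L2*cos(th1+th2) = 0.39*cos(25 deg) + 0.8*cos(-97 deg) = 0.2560

0.2560 m


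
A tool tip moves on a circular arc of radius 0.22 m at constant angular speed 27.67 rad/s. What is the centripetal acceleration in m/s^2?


a_c = omega^2 * r = 27.67^2 * 0.22 = 168.4384

168.4384 m/s^2


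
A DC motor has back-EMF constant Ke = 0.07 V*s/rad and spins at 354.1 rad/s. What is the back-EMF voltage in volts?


V_emf = Ke * omega = 0.07*354.1 = 24.7870

24.7870 V


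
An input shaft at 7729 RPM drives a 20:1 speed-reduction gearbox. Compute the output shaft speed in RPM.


omega_out = omega_in / N = 7729 / 20 = 386.4500

386.4500 RPM


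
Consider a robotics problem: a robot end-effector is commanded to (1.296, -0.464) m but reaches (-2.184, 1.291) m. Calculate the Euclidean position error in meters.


dx = -2.184 - (1.296) = -3.4800, dy = 1.291 - (-0.464) = 1.7550
err = sqrt(12.110400 + 3.080025) = 3.8975

3.8975 m


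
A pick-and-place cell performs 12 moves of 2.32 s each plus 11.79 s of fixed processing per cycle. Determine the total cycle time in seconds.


T = 12*2.32 + 11.79 = 39.6300

39.6300 s


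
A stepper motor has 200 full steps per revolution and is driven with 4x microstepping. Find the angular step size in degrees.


step = 360/(200*4) = 360/800 = 0.4500

0.4500 degrees


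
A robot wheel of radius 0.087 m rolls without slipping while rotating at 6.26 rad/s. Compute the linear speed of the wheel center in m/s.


v = omega * r = 6.26 * 0.087 = 0.5446

0.5446 m/s


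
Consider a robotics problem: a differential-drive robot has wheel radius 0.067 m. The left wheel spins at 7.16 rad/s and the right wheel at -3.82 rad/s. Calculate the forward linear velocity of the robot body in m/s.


v = r*(wR + wL)/2 = 0.067*(-3.82 + 7.16)/2 = 0.1119

0.1119 m/s


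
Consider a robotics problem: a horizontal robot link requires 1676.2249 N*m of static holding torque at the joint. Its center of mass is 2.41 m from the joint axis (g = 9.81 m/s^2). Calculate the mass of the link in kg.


m = tau / (g*L) = 1676.2249 / (9.81 * 2.41) = 70.9000

70.9000 kg


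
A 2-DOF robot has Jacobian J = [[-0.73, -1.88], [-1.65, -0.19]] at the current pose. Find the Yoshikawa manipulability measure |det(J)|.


det(J) = -0.73*-0.19 - (-1.88)*(-1.65) = -2.9633
|det(J)| = 2.9633

2.9633


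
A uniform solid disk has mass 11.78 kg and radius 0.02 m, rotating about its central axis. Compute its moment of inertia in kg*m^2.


I = (1/2)*m*R^2 = 0.5*11.78*0.02^2 = 0.0024

0.0024 kg*m^2


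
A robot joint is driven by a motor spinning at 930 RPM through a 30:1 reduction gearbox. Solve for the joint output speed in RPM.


omega_joint = omega_motor / N = 930 / 30 = 31.0000

31.0000 RPM


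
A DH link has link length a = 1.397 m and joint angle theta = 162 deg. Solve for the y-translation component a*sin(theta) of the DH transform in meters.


a*sin(theta) = 1.397*sin(162 deg) = 0.4317

0.4317 m


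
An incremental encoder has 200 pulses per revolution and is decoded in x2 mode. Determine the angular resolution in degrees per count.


resolution = 360 / (PPR * 2) = 360 / 400 = 0.9000

0.9000 degrees


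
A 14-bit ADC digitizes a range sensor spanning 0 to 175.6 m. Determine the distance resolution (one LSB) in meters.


res = range / 2^n = 175.6/2^14 = 175.6/16384 = 0.0107

0.0107 m


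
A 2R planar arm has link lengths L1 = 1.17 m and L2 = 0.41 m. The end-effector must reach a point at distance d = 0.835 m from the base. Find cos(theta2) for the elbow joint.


cos(th2) = (d^2 - L1^2 - L2^2)/(2*L1*L2) = (0.835^2 - 1.17^2 - 0.41^2)/(2*1.17*0.41) = -0.8753

-0.8753


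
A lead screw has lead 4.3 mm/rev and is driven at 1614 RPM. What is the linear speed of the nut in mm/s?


v = lead * (RPM/60) = 4.3*1614/60 = 115.6700

115.6700 mm/s


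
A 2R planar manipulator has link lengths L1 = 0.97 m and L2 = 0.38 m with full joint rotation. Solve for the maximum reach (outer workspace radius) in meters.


r_max = L1 + L2 = 0.97 + 0.38 = 1.3500

1.3500 m


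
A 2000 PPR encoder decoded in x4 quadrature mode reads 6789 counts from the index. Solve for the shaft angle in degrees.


angle = counts * 360 / (PPR*4) = 6789 * 360 / 8000 = 305.5050

305.5050 degrees


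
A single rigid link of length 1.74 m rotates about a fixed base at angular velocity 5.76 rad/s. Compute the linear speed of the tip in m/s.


v = L*omega = 1.74 * 5.76 = 10.0224

10.0224 m/s


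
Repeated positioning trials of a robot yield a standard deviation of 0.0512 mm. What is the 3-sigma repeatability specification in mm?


repeatability = 3*sigma = 3*0.0512 = 0.1536

0.1536 mm


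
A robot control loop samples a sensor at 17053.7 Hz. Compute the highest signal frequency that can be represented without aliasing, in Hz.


f_max = f_s/2 = 17053.7/2 = 8526.8500

8526.8500 Hz


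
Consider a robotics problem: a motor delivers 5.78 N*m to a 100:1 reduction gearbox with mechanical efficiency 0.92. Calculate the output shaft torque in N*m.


tau_out = tau_in * N * eta = 5.78 * 100 * 0.92 = 531.7600

531.7600 N*m


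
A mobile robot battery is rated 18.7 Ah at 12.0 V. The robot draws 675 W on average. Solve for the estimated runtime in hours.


E = 18.7*12.0 = 224.4000 Wh
t = E/P = 224.4000/675 = 0.3324

0.3324 hours


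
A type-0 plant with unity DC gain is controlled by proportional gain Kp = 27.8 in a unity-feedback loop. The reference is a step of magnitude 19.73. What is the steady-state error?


e_ss = R/(1 + Kp) = 19.73/(1 + 27.8) = 19.73/28.8000 = 0.6851

0.6851


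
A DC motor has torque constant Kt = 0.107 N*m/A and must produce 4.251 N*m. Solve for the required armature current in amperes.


I = tau / Kt = 4.251/0.107 = 39.7290

39.7290 A


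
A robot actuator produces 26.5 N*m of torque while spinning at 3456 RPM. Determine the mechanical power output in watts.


omega = 3456 * 2*pi/60 = 361.911474 rad/s
P = tau * omega = 26.5 * 361.911474 = 9590.6541

9590.6541 W


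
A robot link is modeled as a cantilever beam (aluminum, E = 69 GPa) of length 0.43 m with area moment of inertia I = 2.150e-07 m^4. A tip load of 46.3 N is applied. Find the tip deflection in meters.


delta = F*L^3/(3*E*I) = 46.3*0.43^3/(3*6.900e+10*2.150e-07)
      = 3.6811741/44505 = 8.2714e-05

8.2714e-05 m


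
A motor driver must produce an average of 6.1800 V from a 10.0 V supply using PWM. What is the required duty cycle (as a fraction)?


D = V_avg/V_supply = 6.1800/10.0 = 0.6180

0.6180


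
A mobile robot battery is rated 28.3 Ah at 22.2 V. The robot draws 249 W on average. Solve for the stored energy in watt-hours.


E = capacity * V = 28.3*22.2 = 628.2600

628.2600 Wh


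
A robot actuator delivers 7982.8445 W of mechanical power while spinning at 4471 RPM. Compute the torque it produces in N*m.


omega = 4471 * 2*pi/60 = 468.202025 rad/s
tau = P / omega = 7982.8445 / 468.202025 = 17.0500

17.0500 N*m


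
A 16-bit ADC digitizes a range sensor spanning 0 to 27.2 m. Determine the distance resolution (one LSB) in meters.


res = range / 2^n = 27.2/2^16 = 27.2/65536 = 4.1504e-04

4.1504e-04 m


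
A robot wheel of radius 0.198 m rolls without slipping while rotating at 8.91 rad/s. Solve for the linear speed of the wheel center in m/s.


v = omega * r = 8.91 * 0.198 = 1.7642

1.7642 m/s


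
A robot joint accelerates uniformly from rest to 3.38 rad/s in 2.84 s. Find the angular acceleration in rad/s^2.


alpha = delta_omega / t = 3.38 / 2.84 = 1.1901

1.1901 rad/s^2


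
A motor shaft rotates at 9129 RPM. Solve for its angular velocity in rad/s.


omega = 9129 * 2*pi/60 = 955.9866

955.9866 rad/s


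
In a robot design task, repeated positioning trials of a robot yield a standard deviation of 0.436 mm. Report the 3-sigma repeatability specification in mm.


repeatability = 3*sigma = 3*0.436 = 1.3080

1.3080 mm


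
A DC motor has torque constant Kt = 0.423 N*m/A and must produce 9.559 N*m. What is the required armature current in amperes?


I = tau / Kt = 9.559/0.423 = 22.5981

22.5981 A


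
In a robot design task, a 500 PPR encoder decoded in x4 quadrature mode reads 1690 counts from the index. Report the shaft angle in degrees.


angle = counts * 360 / (PPR*4) = 1690 * 360 / 2000 = 304.2000

304.2000 degrees


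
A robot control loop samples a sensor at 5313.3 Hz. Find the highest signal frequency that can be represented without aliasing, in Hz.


f_max = f_s/2 = 5313.3/2 = 2656.6500

2656.6500 Hz


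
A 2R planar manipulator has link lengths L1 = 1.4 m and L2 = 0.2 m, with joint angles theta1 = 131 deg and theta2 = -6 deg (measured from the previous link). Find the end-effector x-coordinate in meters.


x = L1*cos(th1) + L2*cos(th1+th2) = 1.4*cos(131 deg) + 0.2*cos(125 deg) = -1.0332

-1.0332 m


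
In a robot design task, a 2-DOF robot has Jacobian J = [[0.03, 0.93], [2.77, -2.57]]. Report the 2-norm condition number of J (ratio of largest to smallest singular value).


JJ^T eigenvalues: trace(JJ^T) = 15.1436, det(JJ^T) = det(J)^2 = 7.03947024
s_max^2 = (15.1436 + sqrt(201.17074000))/2 = 14.66353357
s_min^2 = (15.1436 - sqrt(201.17074000))/2 = 0.48006643
kappa = s_max/s_min = sqrt(14.66353357/0.48006643) = 5.5267

5.5267


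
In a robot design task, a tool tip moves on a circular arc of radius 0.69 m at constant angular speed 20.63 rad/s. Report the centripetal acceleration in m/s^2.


a_c = omega^2 * r = 20.63^2 * 0.69 = 293.6619

293.6619 m/s^2


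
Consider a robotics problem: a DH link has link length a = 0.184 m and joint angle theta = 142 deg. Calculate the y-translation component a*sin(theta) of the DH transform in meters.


a*sin(theta) = 0.184*sin(142 deg) = 0.1133

0.1133 m


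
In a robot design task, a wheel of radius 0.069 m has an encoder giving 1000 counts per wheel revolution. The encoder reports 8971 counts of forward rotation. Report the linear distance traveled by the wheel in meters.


revs = 8971/1000 = 8.971000
d = revs * 2*pi*r = 8.971000 * 2*pi*0.069 = 3.8893

3.8893 m


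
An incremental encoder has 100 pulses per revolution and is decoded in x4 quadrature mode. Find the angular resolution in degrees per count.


resolution = 360 / (PPR * 4) = 360 / 400 = 0.9000

0.9000 degrees


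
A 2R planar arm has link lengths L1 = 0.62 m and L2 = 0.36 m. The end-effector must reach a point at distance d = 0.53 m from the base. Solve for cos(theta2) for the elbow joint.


cos(th2) = (d^2 - L1^2 - L2^2)/(2*L1*L2) = (0.53^2 - 0.62^2 - 0.36^2)/(2*0.62*0.36) = -0.5222

-0.5222


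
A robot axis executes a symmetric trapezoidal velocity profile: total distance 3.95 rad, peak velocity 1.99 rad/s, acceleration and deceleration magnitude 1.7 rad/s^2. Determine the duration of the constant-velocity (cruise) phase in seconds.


t_acc = v/a = 1.170588 s, d_acc = v^2/(2a) = 1.164735 rad each
d_cruise = 3.95 - 2*1.164735 = 1.620530 rad
t_cruise = d_cruise/v = 1.620530/1.99 = 0.8143

0.8143 s


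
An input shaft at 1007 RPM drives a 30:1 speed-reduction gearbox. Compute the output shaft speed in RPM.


omega_out = omega_in / N = 1007 / 30 = 33.5667

33.5667 RPM


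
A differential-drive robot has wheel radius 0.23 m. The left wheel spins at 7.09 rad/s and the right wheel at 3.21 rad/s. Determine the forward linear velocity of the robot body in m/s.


v = r*(wR + wL)/2 = 0.23*(3.21 + 7.09)/2 = 1.1845

1.1845 m/s


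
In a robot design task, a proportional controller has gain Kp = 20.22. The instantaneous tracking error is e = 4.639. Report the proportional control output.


u_P = Kp * e = 20.22 * 4.639 = 93.8006

93.8006


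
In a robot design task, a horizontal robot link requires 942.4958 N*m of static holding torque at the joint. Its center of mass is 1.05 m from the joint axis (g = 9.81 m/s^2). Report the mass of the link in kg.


m = tau / (g*L) = 942.4958 / (9.81 * 1.05) = 91.5000

91.5000 kg


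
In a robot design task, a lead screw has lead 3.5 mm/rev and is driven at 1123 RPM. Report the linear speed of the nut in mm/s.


v = lead * (RPM/60) = 3.5*1123/60 = 65.5083

65.5083 mm/s


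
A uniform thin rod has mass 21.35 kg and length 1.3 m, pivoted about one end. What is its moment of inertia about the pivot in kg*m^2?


I = (1/3)*m*L^2 = (1/3)*21.35*1.3^2 = 12.0272

12.0272 kg*m^2


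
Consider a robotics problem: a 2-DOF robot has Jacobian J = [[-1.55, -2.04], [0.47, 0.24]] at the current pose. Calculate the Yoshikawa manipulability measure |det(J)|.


det(J) = -1.55*0.24 - (-2.04)*(0.47) = 0.5868
|det(J)| = 0.5868

0.5868


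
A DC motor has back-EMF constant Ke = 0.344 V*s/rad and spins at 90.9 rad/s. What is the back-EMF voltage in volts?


V_emf = Ke * omega = 0.344*90.9 = 31.2696

31.2696 V


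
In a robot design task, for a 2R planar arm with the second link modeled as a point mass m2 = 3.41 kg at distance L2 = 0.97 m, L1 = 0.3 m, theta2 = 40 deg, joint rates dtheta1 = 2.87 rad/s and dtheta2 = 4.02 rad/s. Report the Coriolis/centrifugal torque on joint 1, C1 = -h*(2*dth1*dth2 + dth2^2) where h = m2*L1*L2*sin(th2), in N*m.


h = m2*L1*L2*sin(th2) = 3.41*0.3*0.97*sin(40 deg) = 0.637845
C1 = -h*(2*2.87*4.02 + 4.02^2) = -0.637845*39.2352 = -25.0260

-25.0260 N*m


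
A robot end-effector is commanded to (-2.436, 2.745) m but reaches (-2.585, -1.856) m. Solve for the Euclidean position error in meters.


dx = -2.585 - (-2.436) = -0.1490, dy = -1.856 - (2.745) = -4.6010
err = sqrt(0.022201 + 21.169201) = 4.6034

4.6034 m


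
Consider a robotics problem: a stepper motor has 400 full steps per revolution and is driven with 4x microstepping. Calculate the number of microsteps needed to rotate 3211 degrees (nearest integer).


step_size = 360/(400*4) = 360/1600 = 0.225000 deg
n = 3211/(360/1600) = 3211*1600/360 = 14271.1111 -> 14271

14271 steps


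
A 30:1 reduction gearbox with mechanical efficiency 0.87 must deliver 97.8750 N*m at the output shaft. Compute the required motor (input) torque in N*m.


tau_in = tau_out / (N * eta) = 97.8750 / (30 * 0.87) = 3.7500

3.7500 N*m


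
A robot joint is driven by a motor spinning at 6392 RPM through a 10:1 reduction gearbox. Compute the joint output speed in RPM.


omega_joint = omega_motor / N = 6392 / 10 = 639.2000

639.2000 RPM


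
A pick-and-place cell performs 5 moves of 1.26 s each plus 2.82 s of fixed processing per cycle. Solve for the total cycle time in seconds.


T = 5*1.26 + 2.82 = 9.1200

9.1200 s


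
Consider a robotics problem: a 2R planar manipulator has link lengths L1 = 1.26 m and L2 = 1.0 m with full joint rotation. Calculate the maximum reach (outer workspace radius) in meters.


r_max = L1 + L2 = 1.26 + 1.0 = 2.2600

2.2600 m


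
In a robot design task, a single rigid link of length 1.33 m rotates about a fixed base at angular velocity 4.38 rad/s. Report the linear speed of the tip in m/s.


v = L*omega = 1.33 * 4.38 = 5.8254

5.8254 m/s


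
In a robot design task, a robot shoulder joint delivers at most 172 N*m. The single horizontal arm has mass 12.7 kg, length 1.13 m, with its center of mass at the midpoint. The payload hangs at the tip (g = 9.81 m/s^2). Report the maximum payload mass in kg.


tau_arm = m_arm*g*(L/2) = 12.7*9.81*1.13/2 = 70.3917 N*m
tau_payload = tau_max - tau_arm = 172 - 70.3917 = 101.6083
m_payload = tau_payload / (g*L) = 101.6083 / (9.81*1.13) = 9.1660

9.1660 kg


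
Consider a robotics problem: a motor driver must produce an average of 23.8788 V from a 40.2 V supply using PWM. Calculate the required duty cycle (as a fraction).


D = V_avg/V_supply = 23.8788/40.2 = 0.5940

0.5940


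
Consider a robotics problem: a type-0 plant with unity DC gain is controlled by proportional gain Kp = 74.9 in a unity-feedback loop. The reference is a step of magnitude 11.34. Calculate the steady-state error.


e_ss = R/(1 + Kp) = 11.34/(1 + 74.9) = 11.34/75.9000 = 0.1494

0.1494


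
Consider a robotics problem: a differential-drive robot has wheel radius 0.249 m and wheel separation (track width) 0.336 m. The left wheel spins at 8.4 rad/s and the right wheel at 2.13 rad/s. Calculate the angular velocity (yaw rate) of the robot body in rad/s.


omega = r*(wR - wL)/L = 0.249*(2.13 - (8.4))/0.336 = -4.6465

-4.6465 rad/s
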